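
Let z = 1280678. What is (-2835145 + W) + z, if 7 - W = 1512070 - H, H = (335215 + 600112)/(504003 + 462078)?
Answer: -2962515433603/966081 ≈ -3.0665e+6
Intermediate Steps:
H = 935327/966081 ≈ 0.96817
W = -1460774399776/966081 (W = 7 - (1512070 - 1*935327/966081) = 7 - (1512070 - 935327/966081) = 7 - 1*1460781162343/966081 = 7 - 1460781162343/966081 = -1460774399776/966081 ≈ -1.5121e+6)
(-2835145 + W) + z = (-2835145 - 1460774399776/966081) + 1280678 = -4199754116521/966081 + 1280678 = -2962515433603/966081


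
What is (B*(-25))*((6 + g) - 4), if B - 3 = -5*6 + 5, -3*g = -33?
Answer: 7150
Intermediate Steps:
g = 11 (g = -1/3*(-33) = 11)
B = -22 (B = 3 + (-5*6 + 5) = 3 + (-30 + 5) = 3 - 25 = -22)
(B*(-25))*((6 + g) - 4) = (-22*(-25))*((6 + 11) - 4) = 550*(17 - 4) = 550*13 = 7150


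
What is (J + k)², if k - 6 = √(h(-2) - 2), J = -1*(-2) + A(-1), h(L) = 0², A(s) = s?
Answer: (7 + I*√2)² ≈ 47.0 + 19.799*I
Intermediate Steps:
h(L) = 0
J = 1 (J = -1*(-2) - 1 = 2 - 1 = 1)
k = 6 + I*√2 (k = 6 + √(0 - 2) = 6 + √(-2) = 6 + I*√2 ≈ 6.0 + 1.4142*I)
(J + k)² = (1 + (6 + I*√2))² = (7 + I*√2)²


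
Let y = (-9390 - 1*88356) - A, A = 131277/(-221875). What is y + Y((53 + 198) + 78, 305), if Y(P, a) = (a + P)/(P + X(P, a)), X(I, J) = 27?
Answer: -3860262385819/39493750 ≈ -97744.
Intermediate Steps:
A = -131277/221875 (A = 131277*(-1/221875) = -131277/221875 ≈ -0.59167)
Y(P, a) = (P + a)/(27 + P) (Y(P, a) = (a + P)/(P + 27) = (P + a)/(27 + P))
y = -21687262473/221875 (y = (-9390 - 1*88356) - 1*(-131277/221875) = (-9390 - 88356) + 131277/221875 = -97746 + 131277/221875 = -21687262473/221875 ≈ -97745.)
y + Y((53 + 198) + 78, 305) = -21687262473/221875 + (((53 + 198) + 78) + 305)/(27 + ((53 + 198) + 78)) = -21687262473/221875 + ((251 + 78) + 305)/(27 + (251 + 78)) = -21687262473/221875 + (329 + 305)/(27 + 329) = -21687262473/221875 + 634/356 = -21687262473/221875 + (1/356)*634 = -21687262473/221875 + 317/178 = -3860262385819/39493750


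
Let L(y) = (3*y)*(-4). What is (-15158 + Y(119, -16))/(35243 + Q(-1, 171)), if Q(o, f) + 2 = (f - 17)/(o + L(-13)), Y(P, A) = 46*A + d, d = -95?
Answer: -2478295/5462509 ≈ -0.45369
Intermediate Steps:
L(y) = -12*y
Y(P, A) = -95 + 46*A (Y(P, A) = 46*A - 95 = -95 + 46*A)
Q(o, f) = -2 + (-17 + f)/(156 + o) (Q(o, f) = -2 + (f - 17)/(o - 12*(-13)) = -2 + (-17 + f)/(o + 156) = -2 + (-17 + f)/(156 + o))
(-15158 + Y(119, -16))/(35243 + Q(-1, 171)) = (-15158 + (-95 + 46*(-16)))/(35243 + (-329 + 171 - 2*(-1))/(156 - 1)) = (-15158 + (-95 - 736))/(35243 + (-329 + 171 + 2)/155) = (-15158 - 831)/(35243 + (1/155)*(-156)) = -15989/(35243 - 156/155) = -15989/5462509/155 = -15989*155/5462509 = -2478295/5462509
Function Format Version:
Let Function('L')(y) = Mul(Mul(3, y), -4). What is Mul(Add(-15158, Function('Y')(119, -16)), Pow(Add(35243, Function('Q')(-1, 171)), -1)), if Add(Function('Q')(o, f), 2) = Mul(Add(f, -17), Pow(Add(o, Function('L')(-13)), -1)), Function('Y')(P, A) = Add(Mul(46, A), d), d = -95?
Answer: Rational(-2478295, 5462509) ≈ -0.45369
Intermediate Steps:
Function('L')(y) = Mul(-12, y)
Function('Y')(P, A) = Add(-95, Mul(46, A)) (Function('Y')(P, A) = Add(Mul(46, A), -95) = Add(-95, Mul(46, A)))
Function('Q')(o, f) = Add(-2, Mul(Pow(Add(156, o), -1), Add(-17, f))) (Function('Q')(o, f) = Add(-2, Mul(Add(f, -17), Pow(Add(o, Mul(-12, -13)), -1))) = Add(-2, Mul(Add(-17, f), Pow(Add(o, 156), -1))) = Add(-2, Mul(Add(-17, f), Pow(Add(156, o), -1))) = Add(-2, Mul(Pow(Add(156, o), -1), Add(-17, f))))
Mul(Add(-15158, Function('Y')(119, -16)), Pow(Add(35243, Function('Q')(-1, 171)), -1)) = Mul(Add(-15158, Add(-95, Mul(46, -16))), Pow(Add(35243, Mul(Pow(Add(156, -1), -1), Add(-329, 171, Mul(-2, -1)))), -1)) = Mul(Add(-15158, Add(-95, -736)), Pow(Add(35243, Mul(Pow(155, -1), Add(-329, 171, 2))), -1)) = Mul(Add(-15158, -831), Pow(Add(35243, Mul(Rational(1, 155), -156)), -1)) = Mul(-15989, Pow(Add(35243, Rational(-156, 155)), -1)) = Mul(-15989, Pow(Rational(5462509, 155), -1)) = Mul(-15989, Rational(155, 5462509)) = Rational(-2478295, 5462509)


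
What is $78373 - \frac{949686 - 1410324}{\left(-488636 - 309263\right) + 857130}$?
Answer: $\frac{4642571801}{59231} \approx 78381.0$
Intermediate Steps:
$78373 - \frac{949686 - 1410324}{\left(-488636 - 309263\right) + 857130} = 78373 - - \frac{460638}{\left(-488636 - 309263\right) + 857130} = 78373 - - \frac{460638}{-797899 + 857130} = 78373 - - \frac{460638}{59231} = 78373 + \frac{460638}{59231} = \frac{4642571801}{59231}$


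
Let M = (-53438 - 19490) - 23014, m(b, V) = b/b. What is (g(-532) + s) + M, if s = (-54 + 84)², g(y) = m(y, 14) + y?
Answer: -95573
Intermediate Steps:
m(b, V) = 1
g(y) = 1 + y
s = 900 (s = 30² = 900)
M = -95942 (M = -72928 - 23014 = -95942)
(g(-532) + s) + M = ((1 - 532) + 900) - 95942 = (-531 + 900) - 95942 = 369 - 95942 = -95573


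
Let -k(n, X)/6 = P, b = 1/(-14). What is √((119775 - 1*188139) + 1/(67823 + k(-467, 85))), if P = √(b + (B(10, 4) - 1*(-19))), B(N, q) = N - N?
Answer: √(-32456560997 + 205092*√3710)/√(474761 - 3*√3710) ≈ 261.46*I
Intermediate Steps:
B(N, q) = 0
b = -1/14 ≈ -0.071429
P = √3710/14 (P = √(-1/14 + (0 - 1*(-19))) = √(-1/14 + (0 + 19)) = √(-1/14 + 19) = √(265/14) = √3710/14 ≈ 4.3507)
k(n, X) = -3*√3710/7
√((119775 - 1*188139) + 1/(67823 + k(-467, 85))) = √((119775 - 1*188139) + 1/(67823 - 3*√3710/7)) = √((119775 - 188139) + 1/(67823 - 3*√3710/7)) = √(-68364 + 1/(67823 - 3*√3710/7))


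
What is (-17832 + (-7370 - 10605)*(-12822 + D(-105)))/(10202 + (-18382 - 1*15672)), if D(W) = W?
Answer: -232344993/23852 ≈ -9741.1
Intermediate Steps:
(-17832 + (-7370 - 10605)*(-12822 + D(-105)))/(10202 + (-18382 - 1*15672)) = (-17832 + (-7370 - 10605)*(-12822 - 105))/(10202 + (-18382 - 1*15672)) = (-17832 - 17975*(-12927))/(10202 + (-18382 - 15672)) = (-17832 + 232362825)/(10202 - 34054) = 232344993/(-23852) = 232344993*(-1/23852) = -232344993/23852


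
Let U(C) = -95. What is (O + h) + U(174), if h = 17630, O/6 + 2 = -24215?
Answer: -127767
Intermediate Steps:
O = -145302 (O = -12 + 6*(-24215) = -12 - 145290 = -145302)
(O + h) + U(174) = (-145302 + 17630) - 95 = -127672 - 95 = -127767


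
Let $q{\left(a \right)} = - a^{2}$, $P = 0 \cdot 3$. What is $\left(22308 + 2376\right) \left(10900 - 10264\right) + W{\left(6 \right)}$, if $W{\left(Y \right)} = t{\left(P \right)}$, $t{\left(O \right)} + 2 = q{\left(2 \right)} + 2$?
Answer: $15699020$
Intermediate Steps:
$P = 0$
$t{\left(O \right)} = -4$ ($t{\left(O \right)} = -2 + \left(- 2^{2} + 2\right) = -2 + \left(\left(-1\right) 4 + 2\right) = -2 + \left(-4 + 2\right) = -2 - 2 = -4$)
$W{\left(Y \right)} = -4$
$\left(22308 + 2376\right) \left(10900 - 10264\right) + W{\left(6 \right)} = \left(22308 + 2376\right) \left(10900 - 10264\right) - 4 = 24684 \cdot 636 - 4 = 15699024 - 4 = 15699020$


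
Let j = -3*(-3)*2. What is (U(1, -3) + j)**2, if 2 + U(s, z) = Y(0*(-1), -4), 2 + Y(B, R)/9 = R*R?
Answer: 20164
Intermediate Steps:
Y(B, R) = -18 + 9*R**2 (Y(B, R) = -18 + 9*(R*R) = -18 + 9*R**2)
U(s, z) = 124 (U(s, z) = -2 + (-18 + 9*(-4)**2) = -2 + (-18 + 9*16) = -2 + (-18 + 144) = -2 + 126 = 124)
j = 18 (j = 9*2 = 18)
(U(1, -3) + j)**2 = (124 + 18)**2 = 142**2 = 20164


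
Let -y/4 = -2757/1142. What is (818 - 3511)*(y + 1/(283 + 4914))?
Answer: -77172840497/2967487 ≈ -26006.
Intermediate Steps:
y = 5514/571 (y = -(-11028)/1142 = -4*(-2757/1142) = 5514/571 ≈ 9.6567)
(818 - 3511)*(y + 1/(283 + 4914)) = (818 - 3511)*(5514/571 + 1/(283 + 4914)) = -2693*(5514/571 + 1/5197) = -2693*28656829/2967487 = -77172840497/2967487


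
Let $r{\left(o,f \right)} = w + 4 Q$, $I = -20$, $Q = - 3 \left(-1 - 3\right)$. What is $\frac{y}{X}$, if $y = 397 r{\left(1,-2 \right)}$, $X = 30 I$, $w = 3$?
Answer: $- \frac{6749}{200} \approx -33.745$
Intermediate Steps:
$Q = 12$ ($Q = \left(-3\right) \left(-4\right) = 12$)
$r{\left(o,f \right)} = 51$ ($r{\left(o,f \right)} = 3 + 4 \cdot 12 = 3 + 48 = 51$)
$X = -600$ ($X = 30 \left(-20\right) = -600$)
$y = 20247$ ($y = 397 \cdot 51 = 20247$)
$\frac{y}{X} = \frac{20247}{-600} = 20247 \left(- \frac{1}{600}\right) = - \frac{6749}{200}$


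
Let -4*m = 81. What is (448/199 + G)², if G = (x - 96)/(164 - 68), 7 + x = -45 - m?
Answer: 4948137649/5839405056 ≈ 0.84737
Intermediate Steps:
m = -81/4 (m = -¼*81 = -81/4 ≈ -20.250)
x = -127/4 (x = -7 + (-45 - 1*(-81/4)) = -7 + (-45 + 81/4) = -7 - 99/4 = -127/4 ≈ -31.750)
G = -511/384 (G = (-127/4 - 96)/(164 - 68) = -511/4/96 = -511/4*1/96 = -511/384 ≈ -1.3307)
(448/199 + G)² = (448/199 - 511/384)² = (70343/76416)² = 4948137649/5839405056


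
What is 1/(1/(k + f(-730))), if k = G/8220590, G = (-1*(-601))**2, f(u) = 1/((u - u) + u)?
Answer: 12772807/300051535 ≈ 0.042569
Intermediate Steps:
f(u) = 1/u (f(u) = 1/(0 + u) = 1/u)
G = 361201 (G = 601**2 = 361201)
k = 361201/8220590 ≈ 0.043939
1/(1/(k + f(-730))) = 1/(1/(361201/8220590 + 1/(-730))) = 1/(1/(361201/8220590 - 1/730)) = 1/(1/(12772807/300051535)) = 1/(300051535/12772807) = 12772807/300051535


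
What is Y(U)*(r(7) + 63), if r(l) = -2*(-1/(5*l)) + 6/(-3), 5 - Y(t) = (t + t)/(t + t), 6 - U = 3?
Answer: 8548/35 ≈ 244.23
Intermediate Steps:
U = 3 (U = 6 - 1*3 = 6 - 3 = 3)
Y(t) = 4 (Y(t) = 5 - (t + t)/(t + t) = 5 - 2*t/(2*t) = 5 - 2*t*1/(2*t) = 5 - 1*1 = 5 - 1 = 4)
r(l) = -2 + 2/(5*l) (r(l) = -(-2)/(5*l) + 6*(-⅓) = 2/(5*l) - 2 = -2 + 2/(5*l))
Y(U)*(r(7) + 63) = 4*((-2 + (⅖)/7) + 63) = 4*((-2 + (⅖)*(⅐)) + 63) = 4*((-2 + 2/35) + 63) = 4*(-68/35 + 63) = 4*(2137/35) = 8548/35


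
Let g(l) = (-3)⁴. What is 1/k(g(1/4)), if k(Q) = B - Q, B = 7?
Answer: -1/74 ≈ -0.013514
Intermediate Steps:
g(l) = 81
k(Q) = 7 - Q
1/k(g(1/4)) = 1/(7 - 1*81) = 1/(7 - 81) = 1/(-74) = -1/74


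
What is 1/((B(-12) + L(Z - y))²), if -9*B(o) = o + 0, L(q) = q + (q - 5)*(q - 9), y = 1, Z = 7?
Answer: 9/169 ≈ 0.053254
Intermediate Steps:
L(q) = q + (-9 + q)*(-5 + q) (L(q) = q + (-5 + q)*(-9 + q) = q + (-9 + q)*(-5 + q))
B(o) = -o/9 (B(o) = -(o + 0)/9 = -o/9)
1/((B(-12) + L(Z - y))²) = 1/((-⅑*(-12) + (45 + (7 - 1*1)² - 13*(7 - 1*1)))²) = 1/((4/3 + (45 + (7 - 1)² - 13*(7 - 1)))²) = 1/((4/3 + (45 + 6² - 13*6))²) = 1/((4/3 + (45 + 36 - 78))²) = 1/((4/3 + 3)²) = 1/((13/3)²) = 1/(169/9) = 9/169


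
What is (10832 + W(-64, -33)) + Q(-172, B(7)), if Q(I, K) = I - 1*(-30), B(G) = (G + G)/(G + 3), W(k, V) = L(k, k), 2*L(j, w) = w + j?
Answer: 10626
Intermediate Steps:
L(j, w) = j/2 + w/2 (L(j, w) = (w + j)/2 = (j + w)/2 = j/2 + w/2)
W(k, V) = k (W(k, V) = k/2 + k/2 = k)
B(G) = 2*G/(3 + G) (B(G) = (2*G)/(3 + G) = 2*G/(3 + G))
Q(I, K) = 30 + I (Q(I, K) = I + 30 = 30 + I)
(10832 + W(-64, -33)) + Q(-172, B(7)) = (10832 - 64) + (30 - 172) = 10768 - 142 = 10626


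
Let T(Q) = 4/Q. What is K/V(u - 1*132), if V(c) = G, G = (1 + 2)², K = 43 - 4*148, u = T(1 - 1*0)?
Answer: -61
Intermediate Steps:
u = 4 (u = 4/(1 - 1*0) = 4/(1 + 0) = 4/1 = 4*1 = 4)
K = -549 (K = 43 - 592 = -549)
G = 9 (G = 3² = 9)
V(c) = 9
K/V(u - 1*132) = -549/9 = -549*⅑ = -61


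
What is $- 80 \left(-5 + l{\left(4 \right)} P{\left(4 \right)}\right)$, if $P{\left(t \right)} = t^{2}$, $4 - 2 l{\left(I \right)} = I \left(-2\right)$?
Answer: $-7280$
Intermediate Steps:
$l{\left(I \right)} = 2 + I$ ($l{\left(I \right)} = 2 - \frac{I \left(-2\right)}{2} = 2 - \frac{\left(-2\right) I}{2} = 2 + I$)
$- 80 \left(-5 + l{\left(4 \right)} P{\left(4 \right)}\right) = - 80 \left(-5 + \left(2 + 4\right) 4^{2}\right) = - 80 \left(-5 + 6 \cdot 16\right) = - 80 \left(-5 + 96\right) = \left(-80\right) 91 = -7280$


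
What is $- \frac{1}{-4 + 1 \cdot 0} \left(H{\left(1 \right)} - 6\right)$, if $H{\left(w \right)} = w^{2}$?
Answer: $- \frac{5}{4} \approx -1.25$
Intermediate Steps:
$- \frac{1}{-4 + 1 \cdot 0} \left(H{\left(1 \right)} - 6\right) = - \frac{1}{-4 + 1 \cdot 0} \left(1^{2} - 6\right) = - \frac{1}{-4 + 0} \left(1 - 6\right) = - \frac{1}{-4} \left(-5\right) = \left(-1\right) \left(- \frac{1}{4}\right) \left(-5\right) = \frac{1}{4} \left(-5\right) = - \frac{5}{4}$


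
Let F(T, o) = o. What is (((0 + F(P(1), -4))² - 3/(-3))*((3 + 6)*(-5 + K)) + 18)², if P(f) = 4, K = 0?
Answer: 558009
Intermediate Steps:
(((0 + F(P(1), -4))² - 3/(-3))*((3 + 6)*(-5 + K)) + 18)² = (((0 - 4)² - 3/(-3))*((3 + 6)*(-5 + 0)) + 18)² = (((-4)² - 3*(-1)/3)*(9*(-5)) + 18)² = ((16 - 1*(-1))*(-45) + 18)² = ((16 + 1)*(-45) + 18)² = (17*(-45) + 18)² = (-765 + 18)² = (-747)² = 558009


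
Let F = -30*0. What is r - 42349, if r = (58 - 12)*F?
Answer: -42349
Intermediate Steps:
F = 0
r = 0 (r = (58 - 12)*0 = 46*0 = 0)
r - 42349 = 0 - 42349 = -42349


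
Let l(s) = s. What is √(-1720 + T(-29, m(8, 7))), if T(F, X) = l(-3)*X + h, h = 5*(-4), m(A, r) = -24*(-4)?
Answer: 26*I*√3 ≈ 45.033*I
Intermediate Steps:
m(A, r) = 96 (m(A, r) = -4*(-24) = 96)
h = -20
T(F, X) = -20 - 3*X (T(F, X) = -3*X - 20 = -20 - 3*X)
√(-1720 + T(-29, m(8, 7))) = √(-1720 + (-20 - 3*96)) = √(-1720 + (-20 - 288)) = √(-1720 - 308) = √(-2028) = 26*I*√3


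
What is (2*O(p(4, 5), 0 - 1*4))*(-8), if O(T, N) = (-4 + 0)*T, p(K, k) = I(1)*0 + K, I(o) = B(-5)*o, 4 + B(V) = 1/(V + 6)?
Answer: 256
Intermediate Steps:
B(V) = -4 + 1/(6 + V) (B(V) = -4 + 1/(V + 6) = -4 + 1/(6 + V))
I(o) = -3*o (I(o) = ((-23 - 4*(-5))/(6 - 5))*o = ((-23 + 20)/1)*o = (1*(-3))*o = -3*o)
p(K, k) = K (p(K, k) = -3*1*0 + K = -3*0 + K = 0 + K = K)
O(T, N) = -4*T
(2*O(p(4, 5), 0 - 1*4))*(-8) = (2*(-4*4))*(-8) = (2*(-16))*(-8) = -32*(-8) = 256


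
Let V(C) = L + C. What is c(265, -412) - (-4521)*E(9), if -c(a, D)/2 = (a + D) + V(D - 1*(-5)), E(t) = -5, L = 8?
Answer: -21513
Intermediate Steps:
V(C) = 8 + C
c(a, D) = -26 - 4*D - 2*a (c(a, D) = -2*((a + D) + (8 + (D - 1*(-5)))) = -2*((D + a) + (8 + (D + 5))) = -2*((D + a) + (8 + (5 + D))) = -2*((D + a) + (13 + D)) = -2*(13 + a + 2*D) = -26 - 4*D - 2*a)
c(265, -412) - (-4521)*E(9) = (-26 - 4*(-412) - 2*265) - (-4521)*(-5) = (-26 + 1648 - 530) - 1*22605 = 1092 - 22605 = -21513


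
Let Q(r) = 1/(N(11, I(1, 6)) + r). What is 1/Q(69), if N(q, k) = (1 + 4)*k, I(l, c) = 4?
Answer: 89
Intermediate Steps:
N(q, k) = 5*k
Q(r) = 1/(20 + r) (Q(r) = 1/(5*4 + r) = 1/(20 + r))
1/Q(69) = 1/(1/(20 + 69)) = 1/(1/89) = 89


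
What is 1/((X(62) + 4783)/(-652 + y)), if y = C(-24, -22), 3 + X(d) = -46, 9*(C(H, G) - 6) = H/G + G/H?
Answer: -767183/5623992 ≈ -0.13641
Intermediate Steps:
C(H, G) = 6 + G/(9*H) + H/(9*G) (C(H, G) = 6 + (H/G + G/H)/9 = 6 + (G/H + H/G)/9 = 6 + (G/(9*H) + H/(9*G)) = 6 + G/(9*H) + H/(9*G))
X(d) = -49 (X(d) = -3 - 46 = -49)
y = 7393/1188 (y = 6 + (⅑)*(-22)/(-24) + (⅑)*(-24)/(-22) = 6 + (⅑)*(-22)*(-1/24) + (⅑)*(-24)*(-1/22) = 6 + 11/108 + 4/33 = 7393/1188 ≈ 6.2231)
1/((X(62) + 4783)/(-652 + y)) = 1/((-49 + 4783)/(-652 + 7393/1188)) = 1/(4734/(-767183/1188)) = 1/(4734*(-1188/767183)) = 1/(-5623992/767183) = -767183/5623992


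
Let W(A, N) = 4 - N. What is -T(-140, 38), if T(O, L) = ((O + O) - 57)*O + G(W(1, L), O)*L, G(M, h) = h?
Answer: -41860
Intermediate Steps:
T(O, L) = L*O + O*(-57 + 2*O) (T(O, L) = ((O + O) - 57)*O + O*L = (2*O - 57)*O + L*O = (-57 + 2*O)*O + L*O = O*(-57 + 2*O) + L*O = L*O + O*(-57 + 2*O))
-T(-140, 38) = -(-140)*(-57 + 38 + 2*(-140)) = -(-140)*(-57 + 38 - 280) = -(-140)*(-299) = -1*41860 = -41860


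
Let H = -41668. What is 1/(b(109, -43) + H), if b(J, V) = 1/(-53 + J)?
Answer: -56/2333407 ≈ -2.3999e-5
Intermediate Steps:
1/(b(109, -43) + H) = 1/(1/(-53 + 109) - 41668) = 1/(1/56 - 41668) = 1/(-2333407/56) = -56/2333407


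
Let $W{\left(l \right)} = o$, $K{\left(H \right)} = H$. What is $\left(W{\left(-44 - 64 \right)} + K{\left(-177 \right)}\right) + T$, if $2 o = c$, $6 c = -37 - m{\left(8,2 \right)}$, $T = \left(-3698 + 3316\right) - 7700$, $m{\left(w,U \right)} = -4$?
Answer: $- \frac{33047}{4} \approx -8261.8$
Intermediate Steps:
$T = -8082$ ($T = -382 - 7700 = -8082$)
$c = - \frac{11}{2}$ ($c = \frac{-37 - -4}{6} = \frac{-37 + 4}{6} = \frac{1}{6} \left(-33\right) = - \frac{11}{2} \approx -5.5$)
$o = - \frac{11}{4}$ ($o = \frac{1}{2} \left(- \frac{11}{2}\right) = - \frac{11}{4} \approx -2.75$)
$W{\left(l \right)} = - \frac{11}{4}$
$\left(W{\left(-44 - 64 \right)} + K{\left(-177 \right)}\right) + T = \left(- \frac{11}{4} - 177\right) - 8082 = - \frac{719}{4} - 8082 = - \frac{33047}{4}$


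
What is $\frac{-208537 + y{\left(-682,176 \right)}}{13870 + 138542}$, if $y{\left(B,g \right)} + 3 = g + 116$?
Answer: $- \frac{17354}{12701} \approx -1.3663$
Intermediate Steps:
$y{\left(B,g \right)} = 113 + g$ ($y{\left(B,g \right)} = -3 + \left(g + 116\right) = -3 + \left(116 + g\right) = 113 + g$)
$\frac{-208537 + y{\left(-682,176 \right)}}{13870 + 138542} = \frac{-208537 + \left(113 + 176\right)}{13870 + 138542} = \frac{-208537 + 289}{152412} = \left(-208248\right) \frac{1}{152412} = - \frac{17354}{12701}$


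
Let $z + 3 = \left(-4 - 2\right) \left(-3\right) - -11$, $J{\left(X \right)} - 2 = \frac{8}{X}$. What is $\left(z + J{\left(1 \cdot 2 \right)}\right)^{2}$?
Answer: $1024$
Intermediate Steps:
$J{\left(X \right)} = 2 + \frac{8}{X}$
$z = 26$ ($z = -3 - \left(-11 - \left(-4 - 2\right) \left(-3\right)\right) = -3 + \left(\left(-6\right) \left(-3\right) + 11\right) = -3 + \left(18 + 11\right) = -3 + 29 = 26$)
$\left(z + J{\left(1 \cdot 2 \right)}\right)^{2} = \left(26 + \left(2 + \frac{8}{1 \cdot 2}\right)\right)^{2} = \left(26 + \left(2 + \frac{8}{2}\right)\right)^{2} = \left(26 + \left(2 + 8 \cdot \frac{1}{2}\right)\right)^{2} = \left(26 + \left(2 + 4\right)\right)^{2} = \left(26 + 6\right)^{2} = 32^{2} = 1024$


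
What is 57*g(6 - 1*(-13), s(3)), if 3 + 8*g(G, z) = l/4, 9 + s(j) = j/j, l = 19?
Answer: 399/32 ≈ 12.469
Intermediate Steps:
s(j) = -8 (s(j) = -9 + j/j = -9 + 1 = -8)
g(G, z) = 7/32 (g(G, z) = -3/8 + (19/4)/8 = -3/8 + (19*(¼))/8 = -3/8 + (⅛)*(19/4) = -3/8 + 19/32 = 7/32)
57*g(6 - 1*(-13), s(3)) = 57*(7/32) = 399/32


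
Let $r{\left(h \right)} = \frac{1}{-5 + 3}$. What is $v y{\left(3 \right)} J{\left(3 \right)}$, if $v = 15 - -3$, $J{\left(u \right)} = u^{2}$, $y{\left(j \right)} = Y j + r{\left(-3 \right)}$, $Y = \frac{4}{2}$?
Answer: $891$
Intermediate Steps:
$r{\left(h \right)} = - \frac{1}{2}$ ($r{\left(h \right)} = \frac{1}{-2} = - \frac{1}{2}$)
$Y = 2$ ($Y = 4 \cdot \frac{1}{2} = 2$)
$y{\left(j \right)} = - \frac{1}{2} + 2 j$ ($y{\left(j \right)} = 2 j - \frac{1}{2} = - \frac{1}{2} + 2 j$)
$v = 18$ ($v = 15 + 3 = 18$)
$v y{\left(3 \right)} J{\left(3 \right)} = 18 \left(- \frac{1}{2} + 2 \cdot 3\right) 3^{2} = 18 \left(- \frac{1}{2} + 6\right) 9 = 18 \cdot \frac{11}{2} \cdot 9 = 99 \cdot 9 = 891$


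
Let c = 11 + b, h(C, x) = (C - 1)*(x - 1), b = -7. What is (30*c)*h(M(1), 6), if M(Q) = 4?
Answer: 1800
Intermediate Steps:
h(C, x) = (-1 + C)*(-1 + x)
c = 4 (c = 11 - 7 = 4)
(30*c)*h(M(1), 6) = (30*4)*(1 - 1*4 - 1*6 + 4*6) = 120*(1 - 4 - 6 + 24) = 120*15 = 1800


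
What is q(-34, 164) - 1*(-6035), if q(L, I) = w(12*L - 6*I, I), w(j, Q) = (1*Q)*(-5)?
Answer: 5215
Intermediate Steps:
w(j, Q) = -5*Q (w(j, Q) = Q*(-5) = -5*Q)
q(L, I) = -5*I
q(-34, 164) - 1*(-6035) = -5*164 - 1*(-6035) = -820 + 6035 = 5215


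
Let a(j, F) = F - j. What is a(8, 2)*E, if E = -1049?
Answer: 6294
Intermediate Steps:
a(8, 2)*E = (2 - 1*8)*(-1049) = (2 - 8)*(-1049) = -6*(-1049) = 6294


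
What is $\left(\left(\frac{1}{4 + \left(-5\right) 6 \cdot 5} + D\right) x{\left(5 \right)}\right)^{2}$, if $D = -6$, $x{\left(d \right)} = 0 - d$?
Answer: $\frac{19228225}{21316} \approx 902.06$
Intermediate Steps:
$x{\left(d \right)} = - d$
$\left(\left(\frac{1}{4 + \left(-5\right) 6 \cdot 5} + D\right) x{\left(5 \right)}\right)^{2} = \left(\left(\frac{1}{4 + \left(-5\right) 6 \cdot 5} - 6\right) \left(\left(-1\right) 5\right)\right)^{2} = \left(\left(\frac{1}{4 - 150} - 6\right) \left(-5\right)\right)^{2} = \left(\left(\frac{1}{-146} - 6\right) \left(-5\right)\right)^{2} = \left(\left(- \frac{1}{146} - 6\right) \left(-5\right)\right)^{2} = \left(\left(- \frac{877}{146}\right) \left(-5\right)\right)^{2} = \left(\frac{4385}{146}\right)^{2} = \frac{19228225}{21316}$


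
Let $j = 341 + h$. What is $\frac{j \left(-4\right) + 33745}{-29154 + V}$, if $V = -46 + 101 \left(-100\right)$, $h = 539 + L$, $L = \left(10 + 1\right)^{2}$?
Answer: $- \frac{29741}{39300} \approx -0.75677$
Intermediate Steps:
$L = 121$ ($L = 11^{2} = 121$)
$h = 660$ ($h = 539 + 121 = 660$)
$j = 1001$ ($j = 341 + 660 = 1001$)
$V = -10146$ ($V = -46 - 10100 = -10146$)
$\frac{j \left(-4\right) + 33745}{-29154 + V} = \frac{1001 \left(-4\right) + 33745}{-29154 - 10146} = \frac{-4004 + 33745}{-39300} = 29741 \left(- \frac{1}{39300}\right) = - \frac{29741}{39300}$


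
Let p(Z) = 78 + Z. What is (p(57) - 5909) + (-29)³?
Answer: -30163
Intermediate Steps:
(p(57) - 5909) + (-29)³ = ((78 + 57) - 5909) + (-29)³ = (135 - 5909) - 24389 = -5774 - 24389 = -30163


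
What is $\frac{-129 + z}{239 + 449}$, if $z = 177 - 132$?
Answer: $- \frac{21}{172} \approx -0.12209$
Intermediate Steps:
$z = 45$
$\frac{-129 + z}{239 + 449} = \frac{-129 + 45}{239 + 449} = - \frac{84}{688} = \left(-84\right) \frac{1}{688} = - \frac{21}{172}$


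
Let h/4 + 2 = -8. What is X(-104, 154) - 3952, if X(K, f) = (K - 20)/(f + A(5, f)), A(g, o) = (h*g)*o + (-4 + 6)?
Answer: -30276241/7661 ≈ -3952.0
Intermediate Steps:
h = -40 (h = -8 + 4*(-8) = -8 - 32 = -40)
A(g, o) = 2 - 40*g*o (A(g, o) = (-40*g)*o + (-4 + 6) = -40*g*o + 2 = 2 - 40*g*o)
X(K, f) = (-20 + K)/(2 - 199*f) (X(K, f) = (K - 20)/(f + (2 - 40*5*f)) = (-20 + K)/(f + (2 - 200*f)) = (-20 + K)/(2 - 199*f))
X(-104, 154) - 3952 = (20 - 1*(-104))/(-2 + 199*154) - 3952 = (20 + 104)/(-2 + 30646) - 3952 = 124/30644 - 3952 = (1/30644)*124 - 3952 = 31/7661 - 3952 = -30276241/7661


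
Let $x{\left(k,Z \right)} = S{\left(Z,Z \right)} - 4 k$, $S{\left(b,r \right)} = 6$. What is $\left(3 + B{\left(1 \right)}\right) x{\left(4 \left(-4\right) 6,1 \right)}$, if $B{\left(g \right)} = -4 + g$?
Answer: $0$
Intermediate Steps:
$x{\left(k,Z \right)} = 6 - 4 k$
$\left(3 + B{\left(1 \right)}\right) x{\left(4 \left(-4\right) 6,1 \right)} = \left(3 + \left(-4 + 1\right)\right) \left(6 - 4 \cdot 4 \left(-4\right) 6\right) = \left(3 - 3\right) \left(6 - 4 \left(\left(-16\right) 6\right)\right) = 0 \left(6 - -384\right) = 0 \left(6 + 384\right) = 0 \cdot 390 = 0$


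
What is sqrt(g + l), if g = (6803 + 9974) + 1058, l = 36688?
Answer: sqrt(54523) ≈ 233.50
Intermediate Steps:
g = 17835 (g = 16777 + 1058 = 17835)
sqrt(g + l) = sqrt(17835 + 36688) = sqrt(54523)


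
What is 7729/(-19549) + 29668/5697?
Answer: 535947619/111370653 ≈ 4.8123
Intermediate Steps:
7729/(-19549) + 29668/5697 = 7729*(-1/19549) + 29668*(1/5697) = -7729/19549 + 29668/5697 = 535947619/111370653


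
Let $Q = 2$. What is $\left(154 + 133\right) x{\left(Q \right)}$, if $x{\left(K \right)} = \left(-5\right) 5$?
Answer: $-7175$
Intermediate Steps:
$x{\left(K \right)} = -25$
$\left(154 + 133\right) x{\left(Q \right)} = \left(154 + 133\right) \left(-25\right) = 287 \left(-25\right) = -7175$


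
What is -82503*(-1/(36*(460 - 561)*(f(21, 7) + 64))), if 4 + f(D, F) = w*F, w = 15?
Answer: -9167/66660 ≈ -0.13752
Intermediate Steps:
f(D, F) = -4 + 15*F
-82503*(-1/(36*(460 - 561)*(f(21, 7) + 64))) = -82503*(-1/(36*(460 - 561)*((-4 + 15*7) + 64))) = -82503*1/(3636*((-4 + 105) + 64)) = -82503*1/(3636*(101 + 64)) = -82503/((-(-3636)*165)) = -82503/((-36*(-16665))) = -82503/599940 = -82503*1/599940 = -9167/66660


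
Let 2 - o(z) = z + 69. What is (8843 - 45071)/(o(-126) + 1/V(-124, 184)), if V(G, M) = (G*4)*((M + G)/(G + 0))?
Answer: -8694720/14161 ≈ -613.99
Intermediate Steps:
o(z) = -67 - z (o(z) = 2 - (z + 69) = 2 - (69 + z) = 2 + (-69 - z) = -67 - z)
V(G, M) = 4*G + 4*M (V(G, M) = (4*G)*((G + M)/G) = 4*G + 4*M)
(8843 - 45071)/(o(-126) + 1/V(-124, 184)) = (8843 - 45071)/((-67 - 1*(-126)) + 1/(4*(-124) + 4*184)) = -36228/((-67 + 126) + 1/(-496 + 736)) = -36228/(59 + 1/240) = -36228/14161/240 = -36228*240/14161 = -8694720/14161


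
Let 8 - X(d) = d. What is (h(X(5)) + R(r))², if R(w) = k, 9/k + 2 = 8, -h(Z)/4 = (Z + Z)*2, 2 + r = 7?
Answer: 8649/4 ≈ 2162.3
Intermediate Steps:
X(d) = 8 - d
r = 5 (r = -2 + 7 = 5)
h(Z) = -16*Z (h(Z) = -4*(Z + Z)*2 = -4*2*Z*2 = -16*Z)
k = 3/2 (k = 9/(-2 + 8) = 9/6 = 9*(⅙) = 3/2 ≈ 1.5000)
R(w) = 3/2
(h(X(5)) + R(r))² = (-16*(8 - 1*5) + 3/2)² = (-16*(8 - 5) + 3/2)² = (-16*3 + 3/2)² = (-48 + 3/2)² = (-93/2)² = 8649/4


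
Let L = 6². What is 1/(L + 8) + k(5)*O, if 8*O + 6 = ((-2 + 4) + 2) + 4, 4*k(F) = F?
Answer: 59/176 ≈ 0.33523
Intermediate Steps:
k(F) = F/4
O = ¼ (O = -¾ + (((-2 + 4) + 2) + 4)/8 = -¾ + ((2 + 2) + 4)/8 = -¾ + (4 + 4)/8 = -¾ + (⅛)*8 = -¾ + 1 = ¼ ≈ 0.25000)
L = 36
1/(L + 8) + k(5)*O = 1/(36 + 8) + ((¼)*5)*(¼) = 1/44 + (5/4)*(¼) = 1/44 + 5/16 = 59/176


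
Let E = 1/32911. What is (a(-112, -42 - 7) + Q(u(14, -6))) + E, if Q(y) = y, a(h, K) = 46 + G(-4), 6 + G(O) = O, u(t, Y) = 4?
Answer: 1316441/32911 ≈ 40.000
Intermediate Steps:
G(O) = -6 + O
E = 1/32911 ≈ 3.0385e-5
a(h, K) = 36 (a(h, K) = 46 + (-6 - 4) = 46 - 10 = 36)
(a(-112, -42 - 7) + Q(u(14, -6))) + E = (36 + 4) + 1/32911 = 40 + 1/32911 = 1316441/32911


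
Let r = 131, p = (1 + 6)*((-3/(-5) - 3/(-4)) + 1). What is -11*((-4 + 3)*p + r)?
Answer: -25201/20 ≈ -1260.1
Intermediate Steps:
p = 329/20 (p = 7*((-3*(-⅕) - 3*(-¼)) + 1) = 7*((⅗ + ¾) + 1) = 7*(27/20 + 1) = 7*(47/20) = 329/20 ≈ 16.450)
-11*((-4 + 3)*p + r) = -11*((-4 + 3)*(329/20) + 131) = -11*(-1*329/20 + 131) = -11*(-329/20 + 131) = -11*2291/20 = -25201/20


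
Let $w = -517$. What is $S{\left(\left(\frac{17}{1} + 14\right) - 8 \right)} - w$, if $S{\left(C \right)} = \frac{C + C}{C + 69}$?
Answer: $\frac{1035}{2} \approx 517.5$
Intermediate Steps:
$S{\left(C \right)} = \frac{2 C}{69 + C}$
$S{\left(\left(\frac{17}{1} + 14\right) - 8 \right)} - w = \frac{2 \left(\left(\frac{17}{1} + 14\right) - 8\right)}{69 + \left(\left(\frac{17}{1} + 14\right) - 8\right)} - -517 = \frac{2 \left(\left(17 \cdot 1 + 14\right) - 8\right)}{69 + \left(\left(17 \cdot 1 + 14\right) - 8\right)} + 517 = \frac{2 \left(\left(17 + 14\right) - 8\right)}{69 + \left(\left(17 + 14\right) - 8\right)} + 517 = \frac{2 \left(31 - 8\right)}{69 + \left(31 - 8\right)} + 517 = 2 \cdot 23 \frac{1}{69 + 23} + 517 = 2 \cdot 23 \cdot \frac{1}{92} + 517 = \frac{1}{2} + 517 = \frac{1035}{2}$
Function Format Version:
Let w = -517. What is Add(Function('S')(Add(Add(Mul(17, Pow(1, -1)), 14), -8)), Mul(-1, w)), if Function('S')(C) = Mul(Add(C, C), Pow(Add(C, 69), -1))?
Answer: Rational(1035, 2) ≈ 517.50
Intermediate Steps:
Function('S')(C) = Mul(2, C, Pow(Add(69, C), -1)) (Function('S')(C) = Mul(Mul(2, C), Pow(Add(69, C), -1)) = Mul(2, C, Pow(Add(69, C), -1)))
Add(Function('S')(Add(Add(Mul(17, Pow(1, -1)), 14), -8)), Mul(-1, w)) = Add(Mul(2, Add(Add(Mul(17, Pow(1, -1)), 14), -8), Pow(Add(69, Add(Add(Mul(17, Pow(1, -1)), 14), -8)), -1)), Mul(-1, -517)) = Add(Mul(2, Add(Add(Mul(17, 1), 14), -8), Pow(Add(69, Add(Add(Mul(17, 1), 14), -8)), -1)), 517) = Add(Mul(2, Add(Add(17, 14), -8), Pow(Add(69, Add(Add(17, 14), -8)), -1)), 517) = Add(Mul(2, Add(31, -8), Pow(Add(69, Add(31, -8)), -1)), 517) = Add(Mul(2, 23, Pow(Add(69, 23), -1)), 517) = Add(Mul(2, 23, Pow(92, -1)), 517) = Add(Mul(2, 23, Rational(1, 92)), 517) = Add(Rational(1, 2), 517) = Rational(1035, 2)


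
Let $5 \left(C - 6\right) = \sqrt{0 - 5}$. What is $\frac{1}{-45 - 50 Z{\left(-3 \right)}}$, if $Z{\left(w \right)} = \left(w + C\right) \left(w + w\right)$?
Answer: $- \frac{i}{- 855 i + 60 \sqrt{5}} \approx 0.0011415 - 0.00017912 i$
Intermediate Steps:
$C = 6 + \frac{i \sqrt{5}}{5}$ ($C = 6 + \frac{\sqrt{0 - 5}}{5} = 6 + \frac{\sqrt{-5}}{5} = 6 + \frac{i \sqrt{5}}{5} \approx 6.0 + 0.44721 i$)
$Z{\left(w \right)} = 2 w \left(6 + w + \frac{i \sqrt{5}}{5}\right)$ ($Z{\left(w \right)} = \left(w + \left(6 + \frac{i \sqrt{5}}{5}\right)\right) \left(w + w\right) = \left(6 + w + \frac{i \sqrt{5}}{5}\right) 2 w = 2 w \left(6 + w + \frac{i \sqrt{5}}{5}\right)$)
$\frac{1}{-45 - 50 Z{\left(-3 \right)}} = \frac{1}{-45 - 50 \cdot \frac{2}{5} \left(-3\right) \left(30 + 5 \left(-3\right) + i \sqrt{5}\right)} = \frac{1}{-45 - 50 \cdot \frac{2}{5} \left(-3\right) \left(30 - 15 + i \sqrt{5}\right)} = \frac{1}{-45 - 50 \cdot \frac{2}{5} \left(-3\right) \left(15 + i \sqrt{5}\right)} = \frac{1}{-45 - 50 \left(-18 - \frac{6 i \sqrt{5}}{5}\right)} = \frac{1}{-45 + \left(900 + 60 i \sqrt{5}\right)} = \frac{1}{855 + 60 i \sqrt{5}}$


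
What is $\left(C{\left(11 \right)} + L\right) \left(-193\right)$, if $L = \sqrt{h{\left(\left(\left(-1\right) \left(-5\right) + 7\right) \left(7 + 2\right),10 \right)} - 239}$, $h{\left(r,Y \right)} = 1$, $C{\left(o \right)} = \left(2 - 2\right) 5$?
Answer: $- 193 i \sqrt{238} \approx - 2977.5 i$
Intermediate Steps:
$C{\left(o \right)} = 0$ ($C{\left(o \right)} = 0 \cdot 5 = 0$)
$L = i \sqrt{238}$ ($L = \sqrt{1 - 239} = \sqrt{-238} = i \sqrt{238} \approx 15.427 i$)
$\left(C{\left(11 \right)} + L\right) \left(-193\right) = \left(0 + i \sqrt{238}\right) \left(-193\right) = i \sqrt{238} \left(-193\right) = - 193 i \sqrt{238}$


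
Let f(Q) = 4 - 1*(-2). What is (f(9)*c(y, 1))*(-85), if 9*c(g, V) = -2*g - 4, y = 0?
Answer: 680/3 ≈ 226.67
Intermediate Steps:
f(Q) = 6 (f(Q) = 4 + 2 = 6)
c(g, V) = -4/9 - 2*g/9 (c(g, V) = (-2*g - 4)/9 = (-4 - 2*g)/9 = -4/9 - 2*g/9)
(f(9)*c(y, 1))*(-85) = (6*(-4/9 - 2/9*0))*(-85) = (6*(-4/9 + 0))*(-85) = (6*(-4/9))*(-85) = -8/3*(-85) = 680/3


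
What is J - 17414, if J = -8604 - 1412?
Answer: -27430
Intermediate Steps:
J = -10016
J - 17414 = -10016 - 17414 = -27430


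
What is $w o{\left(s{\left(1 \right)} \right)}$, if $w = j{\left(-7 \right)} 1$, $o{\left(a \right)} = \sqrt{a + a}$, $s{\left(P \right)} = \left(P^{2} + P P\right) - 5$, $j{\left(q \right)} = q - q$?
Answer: $0$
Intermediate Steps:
$j{\left(q \right)} = 0$
$s{\left(P \right)} = -5 + 2 P^{2}$ ($s{\left(P \right)} = \left(P^{2} + P^{2}\right) - 5 = 2 P^{2} - 5 = -5 + 2 P^{2}$)
$o{\left(a \right)} = \sqrt{2} \sqrt{a}$ ($o{\left(a \right)} = \sqrt{2 a} = \sqrt{2} \sqrt{a}$)
$w = 0$ ($w = 0 \cdot 1 = 0$)
$w o{\left(s{\left(1 \right)} \right)} = 0 \sqrt{2} \sqrt{-5 + 2 \cdot 1^{2}} = 0 \sqrt{2} \sqrt{-5 + 2 \cdot 1} = 0 \sqrt{2} \sqrt{-5 + 2} = 0 \sqrt{2} \sqrt{-3} = 0 \sqrt{2} i \sqrt{3} = 0 i \sqrt{6} = 0$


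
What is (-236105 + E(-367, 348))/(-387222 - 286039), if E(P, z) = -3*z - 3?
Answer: 237152/673261 ≈ 0.35224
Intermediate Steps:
E(P, z) = -3 - 3*z
(-236105 + E(-367, 348))/(-387222 - 286039) = (-236105 + (-3 - 3*348))/(-387222 - 286039) = (-236105 + (-3 - 1044))/(-673261) = (-236105 - 1047)*(-1/673261) = -237152*(-1/673261) = 237152/673261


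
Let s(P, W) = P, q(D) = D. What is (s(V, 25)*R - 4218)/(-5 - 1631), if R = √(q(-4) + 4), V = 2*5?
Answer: 2109/818 ≈ 2.5782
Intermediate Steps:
V = 10
R = 0 (R = √(-4 + 4) = √0 = 0)
(s(V, 25)*R - 4218)/(-5 - 1631) = (10*0 - 4218)/(-5 - 1631) = (0 - 4218)/(-1636) = -4218*(-1/1636) = 2109/818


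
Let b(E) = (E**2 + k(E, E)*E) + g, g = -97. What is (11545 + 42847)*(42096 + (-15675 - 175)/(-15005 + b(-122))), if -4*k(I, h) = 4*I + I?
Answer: 43099614764336/18823 ≈ 2.2897e+9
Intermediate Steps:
k(I, h) = -5*I/4 (k(I, h) = -(4*I + I)/4 = -5*I/4)
b(E) = -97 - E**2/4 (b(E) = (E**2 + (-5*E/4)*E) - 97 = (E**2 - 5*E**2/4) - 97 = -E**2/4 - 97 = -97 - E**2/4)
(11545 + 42847)*(42096 + (-15675 - 175)/(-15005 + b(-122))) = (11545 + 42847)*(42096 + (-15675 - 175)/(-15005 + (-97 - 1/4*(-122)**2))) = 54392*(42096 - 15850/(-15005 + (-97 - 1/4*14884))) = 54392*(42096 - 15850/(-15005 + (-97 - 3721))) = 54392*(42096 - 15850/(-15005 - 3818)) = 54392*(42096 - 15850/(-18823)) = 54392*(42096 - 15850*(-1/18823)) = 54392*(42096 + 15850/18823) = 54392*(792388858/18823) = 43099614764336/18823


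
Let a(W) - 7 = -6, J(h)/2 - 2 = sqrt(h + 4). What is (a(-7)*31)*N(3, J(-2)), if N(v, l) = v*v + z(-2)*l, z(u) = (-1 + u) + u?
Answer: -341 - 310*sqrt(2) ≈ -779.41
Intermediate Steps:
z(u) = -1 + 2*u
J(h) = 4 + 2*sqrt(4 + h) (J(h) = 4 + 2*sqrt(h + 4) = 4 + 2*sqrt(4 + h))
a(W) = 1 (a(W) = 7 - 6 = 1)
N(v, l) = v**2 - 5*l (N(v, l) = v*v + (-1 + 2*(-2))*l = v**2 + (-1 - 4)*l = v**2 - 5*l)
(a(-7)*31)*N(3, J(-2)) = (1*31)*(3**2 - 5*(4 + 2*sqrt(4 - 2))) = 31*(9 - 5*(4 + 2*sqrt(2))) = 31*(9 + (-20 - 10*sqrt(2))) = 31*(-11 - 10*sqrt(2)) = -341 - 310*sqrt(2)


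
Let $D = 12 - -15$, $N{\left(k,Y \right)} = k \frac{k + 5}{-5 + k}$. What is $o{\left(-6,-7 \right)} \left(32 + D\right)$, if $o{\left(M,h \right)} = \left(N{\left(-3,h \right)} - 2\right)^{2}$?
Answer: $\frac{1475}{16} \approx 92.188$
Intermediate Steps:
$N{\left(k,Y \right)} = \frac{k \left(5 + k\right)}{-5 + k}$ ($N{\left(k,Y \right)} = k \frac{5 + k}{-5 + k} = \frac{k \left(5 + k\right)}{-5 + k}$)
$o{\left(M,h \right)} = \frac{25}{16}$ ($o{\left(M,h \right)} = \left(- \frac{3 \left(5 - 3\right)}{-5 - 3} - 2\right)^{2} = \left(\left(-3\right) \frac{1}{-8} \cdot 2 - 2\right)^{2} = \left(\left(-3\right) \left(- \frac{1}{8}\right) 2 - 2\right)^{2} = \left(\frac{3}{4} - 2\right)^{2} = \left(- \frac{5}{4}\right)^{2} = \frac{25}{16}$)
$D = 27$ ($D = 12 + 15 = 27$)
$o{\left(-6,-7 \right)} \left(32 + D\right) = \frac{25 \left(32 + 27\right)}{16} = \frac{25}{16} \cdot 59 = \frac{1475}{16}$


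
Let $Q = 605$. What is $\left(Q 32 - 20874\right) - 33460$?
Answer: $-34974$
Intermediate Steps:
$\left(Q 32 - 20874\right) - 33460 = \left(605 \cdot 32 - 20874\right) - 33460 = \left(19360 - 20874\right) - 33460 = -1514 - 33460 = -34974$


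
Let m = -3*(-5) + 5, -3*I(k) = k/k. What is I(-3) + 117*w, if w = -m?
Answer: -7021/3 ≈ -2340.3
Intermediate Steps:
I(k) = -⅓ (I(k) = -k/(3*k) = -⅓*1 = -⅓)
m = 20 (m = 15 + 5 = 20)
w = -20 (w = -1*20 = -20)
I(-3) + 117*w = -⅓ + 117*(-20) = -⅓ - 2340 = -7021/3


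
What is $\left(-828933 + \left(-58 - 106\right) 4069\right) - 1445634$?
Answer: $-2941883$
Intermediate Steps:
$\left(-828933 + \left(-58 - 106\right) 4069\right) - 1445634 = \left(-828933 - 667316\right) - 1445634 = -1496249 - 1445634 = -2941883$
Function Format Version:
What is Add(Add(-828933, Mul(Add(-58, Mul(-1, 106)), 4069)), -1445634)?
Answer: -2941883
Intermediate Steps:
Add(Add(-828933, Mul(Add(-58, Mul(-1, 106)), 4069)), -1445634) = Add(Add(-828933, Mul(Add(-58, -106), 4069)), -1445634) = Add(Add(-828933, Mul(-164, 4069)), -1445634) = Add(Add(-828933, -667316), -1445634) = Add(-1496249, -1445634) = -2941883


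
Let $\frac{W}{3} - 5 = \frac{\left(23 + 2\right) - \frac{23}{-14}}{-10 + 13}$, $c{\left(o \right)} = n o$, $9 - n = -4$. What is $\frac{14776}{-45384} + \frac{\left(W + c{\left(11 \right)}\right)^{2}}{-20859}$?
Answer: $- \frac{15153156911}{7731096324} \approx -1.96$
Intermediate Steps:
$n = 13$ ($n = 9 - -4 = 9 + 4 = 13$)
$c{\left(o \right)} = 13 o$
$W = \frac{583}{14}$ ($W = 15 + 3 \frac{\left(23 + 2\right) - \frac{23}{-14}}{-10 + 13} = 15 + 3 \frac{25 - - \frac{23}{14}}{3} = 15 + 3 \left(25 + \frac{23}{14}\right) \frac{1}{3} = 15 + 3 \cdot \frac{373}{14} \cdot \frac{1}{3} = 15 + 3 \cdot \frac{373}{42} = 15 + \frac{373}{14} = \frac{583}{14} \approx 41.643$)
$\frac{14776}{-45384} + \frac{\left(W + c{\left(11 \right)}\right)^{2}}{-20859} = \frac{14776}{-45384} + \frac{\left(\frac{583}{14} + 13 \cdot 11\right)^{2}}{-20859} = 14776 \left(- \frac{1}{45384}\right) + \left(\frac{583}{14} + 143\right)^{2} \left(- \frac{1}{20859}\right) = - \frac{1847}{5673} + \left(\frac{2585}{14}\right)^{2} \left(- \frac{1}{20859}\right) = - \frac{1847}{5673} + \frac{6682225}{196} \left(- \frac{1}{20859}\right) = - \frac{1847}{5673} - \frac{6682225}{4088364} = - \frac{15153156911}{7731096324}$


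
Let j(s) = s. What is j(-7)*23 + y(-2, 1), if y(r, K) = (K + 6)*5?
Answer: -126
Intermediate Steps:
y(r, K) = 30 + 5*K (y(r, K) = (6 + K)*5 = 30 + 5*K)
j(-7)*23 + y(-2, 1) = -7*23 + (30 + 5*1) = -161 + (30 + 5) = -161 + 35 = -126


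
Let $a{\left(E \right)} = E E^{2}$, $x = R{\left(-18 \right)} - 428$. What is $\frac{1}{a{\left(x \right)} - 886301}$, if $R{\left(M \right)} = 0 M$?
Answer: $- \frac{1}{79289053} \approx -1.2612 \cdot 10^{-8}$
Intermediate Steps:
$R{\left(M \right)} = 0$
$x = -428$ ($x = 0 - 428 = -428$)
$a{\left(E \right)} = E^{3}$
$\frac{1}{a{\left(x \right)} - 886301} = \frac{1}{\left(-428\right)^{3} - 886301} = \frac{1}{-78402752 - 886301} = \frac{1}{-79289053} = - \frac{1}{79289053}$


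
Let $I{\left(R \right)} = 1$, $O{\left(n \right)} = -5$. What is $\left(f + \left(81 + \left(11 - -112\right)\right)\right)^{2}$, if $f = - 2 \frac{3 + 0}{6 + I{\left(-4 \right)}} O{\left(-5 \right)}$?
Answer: $\frac{2125764}{49} \approx 43383.0$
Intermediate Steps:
$f = \frac{30}{7}$ ($f = - 2 \frac{3 + 0}{6 + 1} \left(-5\right) = - 2 \cdot \frac{3}{7} \left(-5\right) = - 2 \cdot 3 \cdot \frac{1}{7} \left(-5\right) = \left(-2\right) \frac{3}{7} \left(-5\right) = \left(- \frac{6}{7}\right) \left(-5\right) = \frac{30}{7} \approx 4.2857$)
$\left(f + \left(81 + \left(11 - -112\right)\right)\right)^{2} = \left(\frac{30}{7} + \left(81 + \left(11 - -112\right)\right)\right)^{2} = \left(\frac{30}{7} + \left(81 + \left(11 + 112\right)\right)\right)^{2} = \left(\frac{30}{7} + \left(81 + 123\right)\right)^{2} = \left(\frac{30}{7} + 204\right)^{2} = \left(\frac{1458}{7}\right)^{2} = \frac{2125764}{49}$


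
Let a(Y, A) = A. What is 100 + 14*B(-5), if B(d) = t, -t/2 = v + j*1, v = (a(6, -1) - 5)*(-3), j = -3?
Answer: -320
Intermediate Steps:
v = 18 (v = (-1 - 5)*(-3) = -6*(-3) = 18)
t = -30 (t = -2*(18 - 3*1) = -2*(18 - 3) = -2*15 = -30)
B(d) = -30
100 + 14*B(-5) = 100 + 14*(-30) = 100 - 420 = -320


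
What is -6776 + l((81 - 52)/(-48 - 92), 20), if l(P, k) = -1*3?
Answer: -6779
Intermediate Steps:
l(P, k) = -3
-6776 + l((81 - 52)/(-48 - 92), 20) = -6776 - 3 = -6779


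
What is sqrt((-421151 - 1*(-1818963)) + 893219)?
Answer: 3*sqrt(254559) ≈ 1513.6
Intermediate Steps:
sqrt((-421151 - 1*(-1818963)) + 893219) = sqrt((-421151 + 1818963) + 893219) = sqrt(1397812 + 893219) = sqrt(2291031) = 3*sqrt(254559)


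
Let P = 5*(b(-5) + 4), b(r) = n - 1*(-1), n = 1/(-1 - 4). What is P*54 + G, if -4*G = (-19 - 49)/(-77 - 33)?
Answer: 142543/110 ≈ 1295.8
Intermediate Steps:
n = -⅕ (n = 1/(-5) = -⅕ ≈ -0.20000)
G = -17/110 (G = -(-19 - 49)/(4*(-77 - 33)) = -(-17)/(-110) = -(-17)*(-1)/110 = -¼*34/55 = -17/110 ≈ -0.15455)
b(r) = ⅘ (b(r) = -⅕ - 1*(-1) = -⅕ + 1 = ⅘)
P = 24 (P = 5*(⅘ + 4) = 5*(24/5) = 24)
P*54 + G = 24*54 - 17/110 = 1296 - 17/110 = 142543/110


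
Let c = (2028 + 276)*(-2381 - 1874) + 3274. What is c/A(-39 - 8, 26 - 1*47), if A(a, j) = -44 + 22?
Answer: 4900123/11 ≈ 4.4547e+5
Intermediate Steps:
A(a, j) = -22
c = -9800246 (c = 2304*(-4255) + 3274 = -9803520 + 3274 = -9800246)
c/A(-39 - 8, 26 - 1*47) = -9800246/(-22) = -9800246*(-1/22) = 4900123/11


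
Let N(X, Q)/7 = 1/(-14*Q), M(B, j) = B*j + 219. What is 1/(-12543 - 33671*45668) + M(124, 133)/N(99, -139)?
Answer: 9804665631666415/2110500952 ≈ 4.6457e+6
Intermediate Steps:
M(B, j) = 219 + B*j
N(X, Q) = -1/(2*Q) (N(X, Q) = 7/((-14*Q)) = 7*(-1/(14*Q)) = -1/(2*Q))
1/(-12543 - 33671*45668) + M(124, 133)/N(99, -139) = 1/(-12543 - 33671*45668) + (219 + 124*133)/((-½/(-139))) = (1/45668)/(-46214) + (219 + 16492)/((-½*(-1/139))) = -1/46214*1/45668 + 16711/(1/278) = -1/2110500952 + 16711*278 = -1/2110500952 + 4645658 = 9804665631666415/2110500952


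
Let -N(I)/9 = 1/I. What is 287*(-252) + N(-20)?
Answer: -1446471/20 ≈ -72324.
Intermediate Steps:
N(I) = -9/I
287*(-252) + N(-20) = 287*(-252) - 9/(-20) = -72324 - 9*(-1/20) = -72324 + 9/20 = -1446471/20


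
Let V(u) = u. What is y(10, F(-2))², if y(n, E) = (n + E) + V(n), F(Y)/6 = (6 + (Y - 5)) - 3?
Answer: 16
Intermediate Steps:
F(Y) = -12 + 6*Y (F(Y) = 6*((6 + (Y - 5)) - 3) = 6*((6 + (-5 + Y)) - 3) = 6*((1 + Y) - 3) = 6*(-2 + Y) = -12 + 6*Y)
y(n, E) = E + 2*n (y(n, E) = (n + E) + n = (E + n) + n = E + 2*n)
y(10, F(-2))² = ((-12 + 6*(-2)) + 2*10)² = ((-12 - 12) + 20)² = (-24 + 20)² = (-4)² = 16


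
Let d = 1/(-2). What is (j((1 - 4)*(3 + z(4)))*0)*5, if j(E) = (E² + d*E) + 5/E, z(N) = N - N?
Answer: 0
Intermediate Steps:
z(N) = 0
d = -½ ≈ -0.50000
j(E) = E² + 5/E - E/2 (j(E) = (E² - E/2) + 5/E = E² + 5/E - E/2)
(j((1 - 4)*(3 + z(4)))*0)*5 = ((((1 - 4)*(3 + 0))² + 5/(((1 - 4)*(3 + 0))) - (1 - 4)*(3 + 0)/2)*0)*5 = (((-3*3)² + 5/((-3*3)) - (-3)*3/2)*0)*5 = (((-9)² + 5/(-9) - ½*(-9))*0)*5 = ((81 + 5*(-⅑) + 9/2)*0)*5 = ((81 - 5/9 + 9/2)*0)*5 = ((1529/18)*0)*5 = 0*5 = 0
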